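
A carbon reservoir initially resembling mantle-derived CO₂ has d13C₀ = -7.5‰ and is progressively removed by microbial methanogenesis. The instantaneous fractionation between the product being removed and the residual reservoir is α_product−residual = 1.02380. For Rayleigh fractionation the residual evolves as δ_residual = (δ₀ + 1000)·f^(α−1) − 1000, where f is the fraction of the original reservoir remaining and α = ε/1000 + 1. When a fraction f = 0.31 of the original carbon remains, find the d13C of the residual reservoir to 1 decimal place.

-34.8‰

Rayleigh residual: δ_res = (δ₀ + 1000)·f^(α−1) − 1000
α − 1 = 0.02380
f^(α−1) = 0.31^(0.02380) = 0.972511
δ_res = (-7.5 + 1000) × 0.972511 − 1000 = 965.217 − 1000 = -34.78‰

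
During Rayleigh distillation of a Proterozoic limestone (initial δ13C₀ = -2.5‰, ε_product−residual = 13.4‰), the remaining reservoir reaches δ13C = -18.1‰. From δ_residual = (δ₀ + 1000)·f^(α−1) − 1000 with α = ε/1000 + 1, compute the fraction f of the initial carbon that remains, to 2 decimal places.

α − 1 = ε/1000 = 0.0134
(δ_res + 1000)/(δ₀ + 1000) = (-18.1 + 1000)/(-2.5 + 1000) = 981.9/997.5 = 0.984361
f = 0.984361^(1/0.0134) = exp(ln(0.984361)/0.0134) = exp(-0.01576/0.0134)
f = exp(-1.1763) = 0.3084

0.31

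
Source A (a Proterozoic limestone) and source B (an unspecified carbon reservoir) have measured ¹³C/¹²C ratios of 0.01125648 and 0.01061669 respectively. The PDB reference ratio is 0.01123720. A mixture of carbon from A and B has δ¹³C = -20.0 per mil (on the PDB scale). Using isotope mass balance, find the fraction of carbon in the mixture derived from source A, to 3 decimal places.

δ_A = (0.01125648/0.01123720 − 1)×1000 = (1.001716 − 1)×1000 = 1.716 per mil
δ_B = (0.01061669/0.01123720 − 1)×1000 = (0.944781 − 1)×1000 = -55.219 per mil
f_A = (δ_mix − δ_B)/(δ_A − δ_B) = (-20.0 − (-55.219))/(1.716 − (-55.219))
f_A = 35.219 / 56.935 = 0.6186

0.619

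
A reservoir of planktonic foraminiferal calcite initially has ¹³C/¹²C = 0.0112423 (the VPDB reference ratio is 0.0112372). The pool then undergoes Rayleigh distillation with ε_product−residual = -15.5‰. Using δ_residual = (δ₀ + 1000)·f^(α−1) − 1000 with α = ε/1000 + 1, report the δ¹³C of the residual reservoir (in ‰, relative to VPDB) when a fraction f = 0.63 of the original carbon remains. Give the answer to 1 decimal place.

δ₀ = (0.0112423/0.0112372 − 1)×1000 = (1.000454 − 1)×1000 = 0.454‰
α − 1 = ε/1000 = -0.0155
f^(α−1) = 0.63^(-0.0155) = 1.007187
δ_res = (0.454 + 1000) × 1.007187 − 1000 = 1007.644 − 1000 = 7.64‰

7.6‰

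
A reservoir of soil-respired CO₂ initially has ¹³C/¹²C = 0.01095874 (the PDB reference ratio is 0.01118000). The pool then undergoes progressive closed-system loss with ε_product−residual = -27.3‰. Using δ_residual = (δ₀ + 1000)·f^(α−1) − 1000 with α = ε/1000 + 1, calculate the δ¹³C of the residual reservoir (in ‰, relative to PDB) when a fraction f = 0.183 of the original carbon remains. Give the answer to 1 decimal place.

26.7‰

δ₀ = (0.01095874/0.01118000 − 1)×1000 = (0.980209 − 1)×1000 = -19.791‰
α − 1 = ε/1000 = -0.0273
f^(α−1) = 0.183^(-0.0273) = 1.047454
δ_res = (-19.791 + 1000) × 1.047454 − 1000 = 1026.724 − 1000 = 26.72‰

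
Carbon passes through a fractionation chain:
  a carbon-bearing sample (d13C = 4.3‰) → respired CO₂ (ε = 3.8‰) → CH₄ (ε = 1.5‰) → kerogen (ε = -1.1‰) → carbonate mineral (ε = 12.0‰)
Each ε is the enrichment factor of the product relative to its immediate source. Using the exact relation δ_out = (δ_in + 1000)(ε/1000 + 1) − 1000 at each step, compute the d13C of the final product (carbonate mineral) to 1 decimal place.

20.6‰

step 1: δ = (4.30 + 1000)·(3.8/1000 + 1) − 1000 = 8.12‰
step 2: δ = (8.12 + 1000)·(1.5/1000 + 1) − 1000 = 9.63‰
step 3: δ = (9.63 + 1000)·(-1.1/1000 + 1) − 1000 = 8.52‰
step 4: δ = (8.52 + 1000)·(12.0/1000 + 1) − 1000 = 20.62‰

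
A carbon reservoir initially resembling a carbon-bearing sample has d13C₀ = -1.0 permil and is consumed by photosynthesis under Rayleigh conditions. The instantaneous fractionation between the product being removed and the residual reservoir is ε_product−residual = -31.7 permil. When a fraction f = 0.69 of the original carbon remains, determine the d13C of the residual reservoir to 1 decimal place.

Rayleigh residual: δ_res = (δ₀ + 1000)·f^(α−1) − 1000
α = ε/1000 + 1 = 0.96830, so α − 1 = -0.03170
f^(α−1) = 0.69^(-0.03170) = 1.011832
δ_res = (-1.0 + 1000) × 1.011832 − 1000 = 1010.820 − 1000 = 10.82 permil

10.8 permil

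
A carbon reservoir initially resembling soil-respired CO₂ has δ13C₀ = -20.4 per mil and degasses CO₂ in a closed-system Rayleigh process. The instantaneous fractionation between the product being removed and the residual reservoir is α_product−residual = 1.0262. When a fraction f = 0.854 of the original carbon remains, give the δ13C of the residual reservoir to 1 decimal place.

Rayleigh residual: δ_res = (δ₀ + 1000)·f^(α−1) − 1000
α − 1 = 0.02620
f^(α−1) = 0.854^(0.02620) = 0.995874
δ_res = (-20.4 + 1000) × 0.995874 − 1000 = 975.558 − 1000 = -24.44 per mil

-24.4 per mil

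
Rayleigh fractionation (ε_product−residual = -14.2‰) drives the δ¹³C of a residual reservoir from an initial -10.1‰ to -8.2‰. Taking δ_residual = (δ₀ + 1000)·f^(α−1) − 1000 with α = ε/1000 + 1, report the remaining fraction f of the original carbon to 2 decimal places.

0.87

α − 1 = ε/1000 = -0.0142
(δ_res + 1000)/(δ₀ + 1000) = (-8.2 + 1000)/(-10.1 + 1000) = 991.8/989.9 = 1.001919
f = 1.001919^(1/-0.0142) = exp(ln(1.001919)/-0.0142) = exp(0.00192/-0.0142)
f = exp(-0.1350) = 0.8737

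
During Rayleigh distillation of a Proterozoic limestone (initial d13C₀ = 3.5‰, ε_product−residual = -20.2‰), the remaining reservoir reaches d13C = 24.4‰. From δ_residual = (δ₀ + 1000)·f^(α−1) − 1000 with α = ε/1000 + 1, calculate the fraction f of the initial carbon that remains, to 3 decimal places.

α − 1 = ε/1000 = -0.0202
(δ_res + 1000)/(δ₀ + 1000) = (24.4 + 1000)/(3.5 + 1000) = 1024.4/1003.5 = 1.020827
f = 1.020827^(1/-0.0202) = exp(ln(1.020827)/-0.0202) = exp(0.02061/-0.0202)
f = exp(-1.0205) = 0.3604

0.360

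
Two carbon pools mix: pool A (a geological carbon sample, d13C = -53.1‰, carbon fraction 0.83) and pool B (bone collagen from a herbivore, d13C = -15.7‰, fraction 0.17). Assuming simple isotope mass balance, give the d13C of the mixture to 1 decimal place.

δ_mix = f_A·δ_A + f_B·δ_B
δ_mix = 0.83 × (-53.1) + 0.17 × (-15.7)
δ_mix = -44.07 + -2.67 = -46.74‰

-46.7‰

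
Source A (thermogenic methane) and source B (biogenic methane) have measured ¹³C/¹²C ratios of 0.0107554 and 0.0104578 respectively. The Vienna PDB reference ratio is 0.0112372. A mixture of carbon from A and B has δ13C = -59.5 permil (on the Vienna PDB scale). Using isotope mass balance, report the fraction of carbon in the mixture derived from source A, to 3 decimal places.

0.372

δ_A = (0.0107554/0.0112372 − 1)×1000 = (0.957125 − 1)×1000 = -42.875 permil
δ_B = (0.0104578/0.0112372 − 1)×1000 = (0.930641 − 1)×1000 = -69.359 permil
f_A = (δ_mix − δ_B)/(δ_A − δ_B) = (-59.5 − (-69.359))/(-42.875 − (-69.359))
f_A = 9.859 / 26.483 = 0.3723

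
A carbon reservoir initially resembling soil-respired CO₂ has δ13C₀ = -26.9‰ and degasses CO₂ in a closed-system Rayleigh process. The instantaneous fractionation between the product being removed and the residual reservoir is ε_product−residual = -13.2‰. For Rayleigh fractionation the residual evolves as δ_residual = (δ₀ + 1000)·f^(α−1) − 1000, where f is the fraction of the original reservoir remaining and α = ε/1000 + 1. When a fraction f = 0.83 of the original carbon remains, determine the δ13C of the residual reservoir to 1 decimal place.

-24.5‰

Rayleigh residual: δ_res = (δ₀ + 1000)·f^(α−1) − 1000
α = ε/1000 + 1 = 0.98680, so α − 1 = -0.01320
f^(α−1) = 0.83^(-0.01320) = 1.002463
δ_res = (-26.9 + 1000) × 1.002463 − 1000 = 975.496 − 1000 = -24.50‰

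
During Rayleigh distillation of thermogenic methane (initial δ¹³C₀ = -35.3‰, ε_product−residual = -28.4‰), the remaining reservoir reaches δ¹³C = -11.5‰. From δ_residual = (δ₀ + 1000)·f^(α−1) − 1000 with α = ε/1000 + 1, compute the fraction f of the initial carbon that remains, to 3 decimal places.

α − 1 = ε/1000 = -0.0284
(δ_res + 1000)/(δ₀ + 1000) = (-11.5 + 1000)/(-35.3 + 1000) = 988.5/964.7 = 1.024671
f = 1.024671^(1/-0.0284) = exp(ln(1.024671)/-0.0284) = exp(0.02437/-0.0284)
f = exp(-0.8582) = 0.4239

0.424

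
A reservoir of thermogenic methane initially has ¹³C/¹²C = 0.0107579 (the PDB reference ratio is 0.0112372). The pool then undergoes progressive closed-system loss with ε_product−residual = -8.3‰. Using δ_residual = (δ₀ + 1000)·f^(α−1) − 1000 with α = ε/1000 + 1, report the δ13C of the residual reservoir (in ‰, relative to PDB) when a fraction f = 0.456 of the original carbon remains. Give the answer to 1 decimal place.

δ₀ = (0.0107579/0.0112372 − 1)×1000 = (0.957347 − 1)×1000 = -42.653‰
α − 1 = ε/1000 = -0.0083
f^(α−1) = 0.456^(-0.0083) = 1.006539
δ_res = (-42.653 + 1000) × 1.006539 − 1000 = 963.607 − 1000 = -36.39‰

-36.4‰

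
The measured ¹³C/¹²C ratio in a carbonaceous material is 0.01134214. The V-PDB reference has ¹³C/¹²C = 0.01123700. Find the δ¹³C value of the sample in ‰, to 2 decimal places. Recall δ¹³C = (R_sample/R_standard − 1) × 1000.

9.36‰

δ¹³C = (R_sample / R_standard − 1) × 1000
R_sample / R_standard = 0.01134214 / 0.01123700 = 1.009357
δ¹³C = (1.009357 − 1) × 1000 = 9.357‰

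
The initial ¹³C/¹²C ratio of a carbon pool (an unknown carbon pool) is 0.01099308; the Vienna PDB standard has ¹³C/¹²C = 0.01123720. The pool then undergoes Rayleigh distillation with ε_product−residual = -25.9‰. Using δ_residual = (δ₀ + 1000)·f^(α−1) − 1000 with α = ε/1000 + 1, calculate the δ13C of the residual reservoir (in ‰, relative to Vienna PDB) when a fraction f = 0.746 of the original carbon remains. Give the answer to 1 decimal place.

-14.3‰

δ₀ = (0.01099308/0.01123720 − 1)×1000 = (0.978276 − 1)×1000 = -21.724‰
α − 1 = ε/1000 = -0.0259
f^(α−1) = 0.746^(-0.0259) = 1.007618
δ_res = (-21.724 + 1000) × 1.007618 − 1000 = 985.729 − 1000 = -14.27‰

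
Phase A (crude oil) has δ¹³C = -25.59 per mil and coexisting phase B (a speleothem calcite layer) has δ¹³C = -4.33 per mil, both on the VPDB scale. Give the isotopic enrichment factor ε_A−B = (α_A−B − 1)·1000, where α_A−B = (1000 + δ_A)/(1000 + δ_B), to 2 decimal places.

α_A−B = (1000 + -25.59) / (1000 + -4.33) = 974.41 / 995.67 = 0.978648
ε_A−B = (0.978648 − 1) × 1000 = -21.352 per mil
(The approximation ε ≈ δ_A − δ_B would give -21.26 per mil.)

-21.35 per mil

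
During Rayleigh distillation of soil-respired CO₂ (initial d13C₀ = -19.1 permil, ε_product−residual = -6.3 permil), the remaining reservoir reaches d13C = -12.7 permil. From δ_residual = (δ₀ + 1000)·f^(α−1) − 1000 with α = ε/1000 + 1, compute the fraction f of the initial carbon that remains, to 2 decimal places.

0.36

α − 1 = ε/1000 = -0.0063
(δ_res + 1000)/(δ₀ + 1000) = (-12.7 + 1000)/(-19.1 + 1000) = 987.3/980.9 = 1.006525
f = 1.006525^(1/-0.0063) = exp(ln(1.006525)/-0.0063) = exp(0.00650/-0.0063)
f = exp(-1.0323) = 0.3562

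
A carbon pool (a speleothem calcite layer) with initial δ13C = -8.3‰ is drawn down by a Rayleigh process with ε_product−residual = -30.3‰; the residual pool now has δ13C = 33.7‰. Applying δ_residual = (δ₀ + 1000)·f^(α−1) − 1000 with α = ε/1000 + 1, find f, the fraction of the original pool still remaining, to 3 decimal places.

α − 1 = ε/1000 = -0.0303
(δ_res + 1000)/(δ₀ + 1000) = (33.7 + 1000)/(-8.3 + 1000) = 1033.7/991.7 = 1.042352
f = 1.042352^(1/-0.0303) = exp(ln(1.042352)/-0.0303) = exp(0.04148/-0.0303)
f = exp(-1.3690) = 0.2544

0.254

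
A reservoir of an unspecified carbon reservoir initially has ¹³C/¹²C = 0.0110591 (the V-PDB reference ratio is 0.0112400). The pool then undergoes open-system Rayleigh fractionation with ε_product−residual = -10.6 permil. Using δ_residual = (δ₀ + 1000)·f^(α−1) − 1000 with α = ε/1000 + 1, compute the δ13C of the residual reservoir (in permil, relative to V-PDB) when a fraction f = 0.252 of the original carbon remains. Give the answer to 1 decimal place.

-1.6 permil

δ₀ = (0.0110591/0.0112400 − 1)×1000 = (0.983906 − 1)×1000 = -16.094 permil
α − 1 = ε/1000 = -0.0106
f^(α−1) = 0.252^(-0.0106) = 1.014718
δ_res = (-16.094 + 1000) × 1.014718 − 1000 = 998.386 − 1000 = -1.61 permil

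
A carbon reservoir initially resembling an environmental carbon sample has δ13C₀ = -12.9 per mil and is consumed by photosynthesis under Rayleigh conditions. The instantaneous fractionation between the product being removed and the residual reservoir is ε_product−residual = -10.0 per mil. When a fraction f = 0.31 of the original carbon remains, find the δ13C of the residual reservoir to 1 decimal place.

Rayleigh residual: δ_res = (δ₀ + 1000)·f^(α−1) − 1000
α = ε/1000 + 1 = 0.99000, so α − 1 = -0.01000
f^(α−1) = 0.31^(-0.01000) = 1.011781
δ_res = (-12.9 + 1000) × 1.011781 − 1000 = 998.729 − 1000 = -1.27 per mil

-1.3 per mil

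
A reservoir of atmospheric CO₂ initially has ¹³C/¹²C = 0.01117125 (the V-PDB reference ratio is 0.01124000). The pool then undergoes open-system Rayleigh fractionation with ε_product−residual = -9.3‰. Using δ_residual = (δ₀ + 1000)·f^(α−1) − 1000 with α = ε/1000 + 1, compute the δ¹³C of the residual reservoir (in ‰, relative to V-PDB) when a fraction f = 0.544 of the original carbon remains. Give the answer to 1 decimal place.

-0.5‰

δ₀ = (0.01117125/0.01124000 − 1)×1000 = (0.993883 − 1)×1000 = -6.117‰
α − 1 = ε/1000 = -0.0093
f^(α−1) = 0.544^(-0.0093) = 1.005678
δ_res = (-6.117 + 1000) × 1.005678 − 1000 = 999.527 − 1000 = -0.47‰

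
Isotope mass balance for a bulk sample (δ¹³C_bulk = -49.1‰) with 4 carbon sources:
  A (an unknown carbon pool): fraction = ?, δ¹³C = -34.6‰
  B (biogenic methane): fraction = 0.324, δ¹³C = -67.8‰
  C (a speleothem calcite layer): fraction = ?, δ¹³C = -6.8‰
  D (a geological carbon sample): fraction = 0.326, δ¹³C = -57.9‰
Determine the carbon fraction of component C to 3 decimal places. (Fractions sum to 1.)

Let f_C and f_A be the unknown fractions; fractions sum to 1 so f_C + f_A = 0.350.
Mass balance: Σ fᵢ·δᵢ = δ_bulk ⇒ f_C·(-6.8) + f_A·(-34.6) = -49.1 − (-40.843) = -8.257
Substitute f_A = 0.350 − f_C:
f_C·(-6.8 − -34.6) = -8.257 − 0.350×(-34.6) = 3.853
f_C = 3.853 / 27.8 = 0.1386

0.139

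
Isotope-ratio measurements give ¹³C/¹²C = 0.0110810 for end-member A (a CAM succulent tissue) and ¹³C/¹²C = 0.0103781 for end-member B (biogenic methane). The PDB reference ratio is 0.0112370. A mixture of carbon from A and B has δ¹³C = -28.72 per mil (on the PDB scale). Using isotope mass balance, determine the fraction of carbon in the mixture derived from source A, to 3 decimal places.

0.763

δ_A = (0.0110810/0.0112370 − 1)×1000 = (0.986117 − 1)×1000 = -13.883 per mil
δ_B = (0.0103781/0.0112370 − 1)×1000 = (0.923565 − 1)×1000 = -76.435 per mil
f_A = (δ_mix − δ_B)/(δ_A − δ_B) = (-28.72 − (-76.435))/(-13.883 − (-76.435))
f_A = 47.715 / 62.552 = 0.7628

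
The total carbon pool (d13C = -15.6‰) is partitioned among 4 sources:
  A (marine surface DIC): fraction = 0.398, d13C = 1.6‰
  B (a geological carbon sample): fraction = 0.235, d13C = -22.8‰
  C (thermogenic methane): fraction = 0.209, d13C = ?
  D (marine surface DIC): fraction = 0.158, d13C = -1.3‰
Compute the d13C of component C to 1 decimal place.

Isotope mass balance: δ_bulk = Σ fᵢ·δᵢ.
-15.6 = 0.398×(1.6) + 0.235×(-22.8) + 0.209×δ_C + 0.158×(-1.3)
0.209·δ_C = -15.6 − (-4.927) = -10.673
δ_C = -10.673 / 0.209 = -51.07‰

-51.1‰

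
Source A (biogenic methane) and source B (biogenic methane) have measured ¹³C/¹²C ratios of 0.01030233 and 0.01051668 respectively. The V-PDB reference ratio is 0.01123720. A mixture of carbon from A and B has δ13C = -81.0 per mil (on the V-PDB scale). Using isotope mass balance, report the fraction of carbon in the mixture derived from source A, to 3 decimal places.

δ_A = (0.01030233/0.01123720 − 1)×1000 = (0.916806 − 1)×1000 = -83.194 per mil
δ_B = (0.01051668/0.01123720 − 1)×1000 = (0.935881 − 1)×1000 = -64.119 per mil
f_A = (δ_mix − δ_B)/(δ_A − δ_B) = (-81.0 − (-64.119))/(-83.194 − (-64.119))
f_A = -16.881 / -19.075 = 0.8850

0.885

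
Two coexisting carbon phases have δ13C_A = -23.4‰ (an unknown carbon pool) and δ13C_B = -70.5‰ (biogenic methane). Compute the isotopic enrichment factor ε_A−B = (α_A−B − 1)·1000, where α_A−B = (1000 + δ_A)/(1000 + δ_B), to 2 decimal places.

50.67‰

α_A−B = (1000 + -23.4) / (1000 + -70.5) = 976.6 / 929.5 = 1.050672
ε_A−B = (1.050672 − 1) × 1000 = 50.672‰
(The approximation ε ≈ δ_A − δ_B would give 47.1‰.)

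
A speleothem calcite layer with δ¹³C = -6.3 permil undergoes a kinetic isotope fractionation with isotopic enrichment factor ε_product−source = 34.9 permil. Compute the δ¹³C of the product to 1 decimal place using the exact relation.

Exactly, δ_product = (δ_source + 1000)·(ε/1000 + 1) − 1000.
δ_product = (-6.3 + 1000) × (34.9/1000 + 1) − 1000
δ_product = 28.38 permil

28.4 permil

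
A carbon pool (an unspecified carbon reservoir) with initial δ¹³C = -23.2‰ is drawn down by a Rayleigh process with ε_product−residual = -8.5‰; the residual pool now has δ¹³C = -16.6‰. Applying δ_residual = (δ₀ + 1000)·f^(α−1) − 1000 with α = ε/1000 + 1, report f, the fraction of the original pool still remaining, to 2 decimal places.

α − 1 = ε/1000 = -0.0085
(δ_res + 1000)/(δ₀ + 1000) = (-16.6 + 1000)/(-23.2 + 1000) = 983.4/976.8 = 1.006757
f = 1.006757^(1/-0.0085) = exp(ln(1.006757)/-0.0085) = exp(0.00673/-0.0085)
f = exp(-0.7922) = 0.4528

0.45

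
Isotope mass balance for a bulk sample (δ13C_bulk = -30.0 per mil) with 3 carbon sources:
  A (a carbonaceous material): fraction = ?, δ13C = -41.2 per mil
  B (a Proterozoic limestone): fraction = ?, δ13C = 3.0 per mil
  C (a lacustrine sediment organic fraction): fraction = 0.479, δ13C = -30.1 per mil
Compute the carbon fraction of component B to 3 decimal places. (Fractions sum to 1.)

Let f_B and f_A be the unknown fractions; fractions sum to 1 so f_B + f_A = 0.521.
Mass balance: Σ fᵢ·δᵢ = δ_bulk ⇒ f_B·(3.0) + f_A·(-41.2) = -30.0 − (-14.418) = -15.582
Substitute f_A = 0.521 − f_B:
f_B·(3.0 − -41.2) = -15.582 − 0.521×(-41.2) = 5.883
f_B = 5.883 / 44.2 = 0.1331

0.133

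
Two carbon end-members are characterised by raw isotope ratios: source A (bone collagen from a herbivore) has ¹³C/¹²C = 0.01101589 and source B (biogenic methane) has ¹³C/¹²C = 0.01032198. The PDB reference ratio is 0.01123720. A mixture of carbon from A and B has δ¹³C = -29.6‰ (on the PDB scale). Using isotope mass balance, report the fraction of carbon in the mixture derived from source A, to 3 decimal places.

δ_A = (0.01101589/0.01123720 − 1)×1000 = (0.980306 − 1)×1000 = -19.694‰
δ_B = (0.01032198/0.01123720 − 1)×1000 = (0.918554 − 1)×1000 = -81.446‰
f_A = (δ_mix − δ_B)/(δ_A − δ_B) = (-29.6 − (-81.446))/(-19.694 − (-81.446))
f_A = 51.846 / 61.751 = 0.8396

0.840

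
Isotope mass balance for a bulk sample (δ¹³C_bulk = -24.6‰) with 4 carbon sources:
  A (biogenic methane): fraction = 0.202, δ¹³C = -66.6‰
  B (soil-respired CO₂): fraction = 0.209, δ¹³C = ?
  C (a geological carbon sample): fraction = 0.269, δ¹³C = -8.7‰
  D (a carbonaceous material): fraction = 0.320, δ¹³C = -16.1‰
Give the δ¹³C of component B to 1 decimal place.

Isotope mass balance: δ_bulk = Σ fᵢ·δᵢ.
-24.6 = 0.202×(-66.6) + 0.209×δ_B + 0.269×(-8.7) + 0.320×(-16.1)
0.209·δ_B = -24.6 − (-20.945) = -3.655
δ_B = -3.655 / 0.209 = -17.49‰

-17.5‰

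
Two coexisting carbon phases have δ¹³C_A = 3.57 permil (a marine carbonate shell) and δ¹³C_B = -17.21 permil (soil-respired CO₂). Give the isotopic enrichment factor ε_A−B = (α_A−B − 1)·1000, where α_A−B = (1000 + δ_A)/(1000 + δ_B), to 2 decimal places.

α_A−B = (1000 + 3.57) / (1000 + -17.21) = 1003.57 / 982.79 = 1.021144
ε_A−B = (1.021144 − 1) × 1000 = 21.144 permil
(The approximation ε ≈ δ_A − δ_B would give 20.78 permil.)

21.14 permil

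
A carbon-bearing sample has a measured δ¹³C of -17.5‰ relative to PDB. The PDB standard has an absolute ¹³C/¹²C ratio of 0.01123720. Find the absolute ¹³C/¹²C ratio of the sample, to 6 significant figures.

0.0110405

R_sample = R_standard × (δ¹³C/1000 + 1)
R_sample = 0.01123720 × (-17.5/1000 + 1) = 0.01123720 × 0.982500
R_sample = 0.0110405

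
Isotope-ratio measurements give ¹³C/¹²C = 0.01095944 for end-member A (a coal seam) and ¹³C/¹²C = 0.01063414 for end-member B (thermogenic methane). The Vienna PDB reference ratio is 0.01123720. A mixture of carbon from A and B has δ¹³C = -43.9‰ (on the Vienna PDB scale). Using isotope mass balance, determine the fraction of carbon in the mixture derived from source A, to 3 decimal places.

0.337

δ_A = (0.01095944/0.01123720 − 1)×1000 = (0.975282 − 1)×1000 = -24.718‰
δ_B = (0.01063414/0.01123720 − 1)×1000 = (0.946334 − 1)×1000 = -53.666‰
f_A = (δ_mix − δ_B)/(δ_A − δ_B) = (-43.9 − (-53.666))/(-24.718 − (-53.666))
f_A = 9.766 / 28.948 = 0.3374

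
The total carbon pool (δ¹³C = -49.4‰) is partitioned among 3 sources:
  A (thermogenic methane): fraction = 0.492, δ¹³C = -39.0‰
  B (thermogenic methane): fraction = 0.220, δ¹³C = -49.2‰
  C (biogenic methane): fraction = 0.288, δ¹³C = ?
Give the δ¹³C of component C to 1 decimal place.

-67.3‰

Isotope mass balance: δ_bulk = Σ fᵢ·δᵢ.
-49.4 = 0.492×(-39.0) + 0.220×(-49.2) + 0.288×δ_C
0.288·δ_C = -49.4 − (-30.012) = -19.388
δ_C = -19.388 / 0.288 = -67.32‰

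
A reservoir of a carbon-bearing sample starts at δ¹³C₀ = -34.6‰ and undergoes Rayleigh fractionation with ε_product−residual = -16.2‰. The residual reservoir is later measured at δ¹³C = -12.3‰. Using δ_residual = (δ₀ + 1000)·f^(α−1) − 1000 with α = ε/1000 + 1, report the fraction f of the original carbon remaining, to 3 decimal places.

α − 1 = ε/1000 = -0.0162
(δ_res + 1000)/(δ₀ + 1000) = (-12.3 + 1000)/(-34.6 + 1000) = 987.7/965.4 = 1.023099
f = 1.023099^(1/-0.0162) = exp(ln(1.023099)/-0.0162) = exp(0.02284/-0.0162)
f = exp(-1.4097) = 0.2442

0.244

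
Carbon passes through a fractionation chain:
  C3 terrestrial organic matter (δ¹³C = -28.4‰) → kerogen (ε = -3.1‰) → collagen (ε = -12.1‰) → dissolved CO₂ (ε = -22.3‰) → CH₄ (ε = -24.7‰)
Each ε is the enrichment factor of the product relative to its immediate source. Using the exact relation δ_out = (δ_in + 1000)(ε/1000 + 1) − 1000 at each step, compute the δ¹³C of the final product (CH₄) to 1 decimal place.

-87.6‰

step 1: δ = (-28.40 + 1000)·(-3.1/1000 + 1) − 1000 = -31.41‰
step 2: δ = (-31.41 + 1000)·(-12.1/1000 + 1) − 1000 = -43.13‰
step 3: δ = (-43.13 + 1000)·(-22.3/1000 + 1) − 1000 = -64.47‰
step 4: δ = (-64.47 + 1000)·(-24.7/1000 + 1) − 1000 = -87.58‰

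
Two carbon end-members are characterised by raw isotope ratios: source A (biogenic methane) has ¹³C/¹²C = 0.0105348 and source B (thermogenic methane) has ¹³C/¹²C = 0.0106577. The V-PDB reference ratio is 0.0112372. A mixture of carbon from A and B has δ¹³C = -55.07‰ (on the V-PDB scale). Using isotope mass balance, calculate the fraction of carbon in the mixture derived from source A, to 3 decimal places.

δ_A = (0.0105348/0.0112372 − 1)×1000 = (0.937493 − 1)×1000 = -62.507‰
δ_B = (0.0106577/0.0112372 − 1)×1000 = (0.948430 − 1)×1000 = -51.570‰
f_A = (δ_mix − δ_B)/(δ_A − δ_B) = (-55.07 − (-51.570))/(-62.507 − (-51.570))
f_A = -3.500 / -10.937 = 0.3200

0.320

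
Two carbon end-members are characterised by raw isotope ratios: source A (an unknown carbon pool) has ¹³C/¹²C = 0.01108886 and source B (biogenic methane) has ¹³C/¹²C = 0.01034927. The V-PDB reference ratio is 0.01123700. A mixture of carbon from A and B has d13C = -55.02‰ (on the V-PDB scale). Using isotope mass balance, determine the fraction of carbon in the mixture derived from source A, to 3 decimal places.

δ_A = (0.01108886/0.01123700 − 1)×1000 = (0.986817 − 1)×1000 = -13.183‰
δ_B = (0.01034927/0.01123700 − 1)×1000 = (0.920999 − 1)×1000 = -79.001‰
f_A = (δ_mix − δ_B)/(δ_A − δ_B) = (-55.02 − (-79.001))/(-13.183 − (-79.001))
f_A = 23.981 / 65.817 = 0.3644

0.364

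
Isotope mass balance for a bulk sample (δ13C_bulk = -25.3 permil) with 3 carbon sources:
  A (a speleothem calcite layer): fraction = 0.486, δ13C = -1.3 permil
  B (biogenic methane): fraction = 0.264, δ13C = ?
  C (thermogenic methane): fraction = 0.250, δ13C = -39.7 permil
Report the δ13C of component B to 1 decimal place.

Isotope mass balance: δ_bulk = Σ fᵢ·δᵢ.
-25.3 = 0.486×(-1.3) + 0.264×δ_B + 0.250×(-39.7)
0.264·δ_B = -25.3 − (-10.557) = -14.743
δ_B = -14.743 / 0.264 = -55.85 permil

-55.8 permil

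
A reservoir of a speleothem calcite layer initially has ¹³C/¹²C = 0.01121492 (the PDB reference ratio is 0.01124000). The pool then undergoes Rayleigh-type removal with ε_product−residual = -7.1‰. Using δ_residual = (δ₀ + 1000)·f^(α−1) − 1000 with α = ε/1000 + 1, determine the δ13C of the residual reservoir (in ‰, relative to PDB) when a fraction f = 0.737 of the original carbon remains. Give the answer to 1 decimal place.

δ₀ = (0.01121492/0.01124000 − 1)×1000 = (0.997769 − 1)×1000 = -2.231‰
α − 1 = ε/1000 = -0.0071
f^(α−1) = 0.737^(-0.0071) = 1.002169
δ_res = (-2.231 + 1000) × 1.002169 − 1000 = 999.933 − 1000 = -0.07‰

-0.1‰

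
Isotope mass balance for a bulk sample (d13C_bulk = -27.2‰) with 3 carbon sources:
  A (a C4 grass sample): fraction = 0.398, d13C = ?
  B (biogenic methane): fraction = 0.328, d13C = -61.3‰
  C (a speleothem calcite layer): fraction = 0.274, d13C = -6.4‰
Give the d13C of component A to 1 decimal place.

-13.4‰

Isotope mass balance: δ_bulk = Σ fᵢ·δᵢ.
-27.2 = 0.398×δ_A + 0.328×(-61.3) + 0.274×(-6.4)
0.398·δ_A = -27.2 − (-21.860) = -5.340
δ_A = -5.340 / 0.398 = -13.42‰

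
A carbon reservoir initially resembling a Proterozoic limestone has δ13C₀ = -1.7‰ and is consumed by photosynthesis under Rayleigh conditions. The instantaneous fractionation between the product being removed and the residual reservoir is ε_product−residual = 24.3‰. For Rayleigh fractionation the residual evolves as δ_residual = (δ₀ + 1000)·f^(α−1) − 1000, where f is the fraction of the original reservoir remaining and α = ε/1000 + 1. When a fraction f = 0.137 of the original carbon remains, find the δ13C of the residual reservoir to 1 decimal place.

Rayleigh residual: δ_res = (δ₀ + 1000)·f^(α−1) − 1000
α = ε/1000 + 1 = 1.02430, so α − 1 = 0.02430
f^(α−1) = 0.137^(0.02430) = 0.952845
δ_res = (-1.7 + 1000) × 0.952845 − 1000 = 951.225 − 1000 = -48.77‰

-48.8‰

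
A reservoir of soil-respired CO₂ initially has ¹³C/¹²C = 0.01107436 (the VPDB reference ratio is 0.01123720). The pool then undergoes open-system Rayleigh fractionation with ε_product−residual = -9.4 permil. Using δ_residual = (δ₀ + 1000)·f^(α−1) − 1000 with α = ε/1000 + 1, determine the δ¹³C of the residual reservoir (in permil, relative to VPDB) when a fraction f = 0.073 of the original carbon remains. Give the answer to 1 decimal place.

δ₀ = (0.01107436/0.01123720 − 1)×1000 = (0.985509 − 1)×1000 = -14.491 permil
α − 1 = ε/1000 = -0.0094
f^(α−1) = 0.073^(-0.0094) = 1.024908
δ_res = (-14.491 + 1000) × 1.024908 − 1000 = 1010.056 − 1000 = 10.06 permil

10.1 permil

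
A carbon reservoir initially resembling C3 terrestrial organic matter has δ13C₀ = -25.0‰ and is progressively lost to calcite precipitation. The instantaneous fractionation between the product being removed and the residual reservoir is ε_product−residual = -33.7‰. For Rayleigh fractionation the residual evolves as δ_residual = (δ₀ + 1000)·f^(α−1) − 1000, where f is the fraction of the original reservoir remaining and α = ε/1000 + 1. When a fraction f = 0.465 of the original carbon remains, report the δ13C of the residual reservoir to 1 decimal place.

Rayleigh residual: δ_res = (δ₀ + 1000)·f^(α−1) − 1000
α = ε/1000 + 1 = 0.96630, so α − 1 = -0.03370
f^(α−1) = 0.465^(-0.03370) = 1.026141
δ_res = (-25.0 + 1000) × 1.026141 − 1000 = 1000.487 − 1000 = 0.49‰

0.5‰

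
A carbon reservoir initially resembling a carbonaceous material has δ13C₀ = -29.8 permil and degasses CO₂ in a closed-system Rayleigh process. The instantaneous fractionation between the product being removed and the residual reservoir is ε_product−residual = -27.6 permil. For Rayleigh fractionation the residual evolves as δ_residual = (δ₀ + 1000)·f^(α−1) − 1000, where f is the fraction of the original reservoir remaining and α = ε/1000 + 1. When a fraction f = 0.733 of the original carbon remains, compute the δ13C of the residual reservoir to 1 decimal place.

Rayleigh residual: δ_res = (δ₀ + 1000)·f^(α−1) − 1000
α = ε/1000 + 1 = 0.97240, so α − 1 = -0.02760
f^(α−1) = 0.733^(-0.02760) = 1.008610
δ_res = (-29.8 + 1000) × 1.008610 − 1000 = 978.553 − 1000 = -21.45 permil

-21.4 permil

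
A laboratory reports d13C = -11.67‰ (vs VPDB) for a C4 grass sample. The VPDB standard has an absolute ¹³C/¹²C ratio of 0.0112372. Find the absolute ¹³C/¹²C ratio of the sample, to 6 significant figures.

0.0111061

R_sample = R_standard × (d13C/1000 + 1)
R_sample = 0.0112372 × (-11.67/1000 + 1) = 0.0112372 × 0.988330
R_sample = 0.0111061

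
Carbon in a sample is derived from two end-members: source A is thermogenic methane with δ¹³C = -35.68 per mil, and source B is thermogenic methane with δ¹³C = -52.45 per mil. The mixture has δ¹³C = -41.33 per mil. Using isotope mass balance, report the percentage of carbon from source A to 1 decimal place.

δ_mix = f_A·δ_A + (1 − f_A)·δ_B  ⇒  f_A = (δ_mix − δ_B)/(δ_A − δ_B)
f_A = (-41.33 − (-52.45)) / (-35.68 − (-52.45))
f_A = 11.12 / 16.77 = 0.6631

66.3%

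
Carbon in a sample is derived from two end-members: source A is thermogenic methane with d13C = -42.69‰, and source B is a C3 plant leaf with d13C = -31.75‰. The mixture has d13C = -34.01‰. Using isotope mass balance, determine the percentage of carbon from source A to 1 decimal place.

δ_mix = f_A·δ_A + (1 − f_A)·δ_B  ⇒  f_A = (δ_mix − δ_B)/(δ_A − δ_B)
f_A = (-34.01 − (-31.75)) / (-42.69 − (-31.75))
f_A = -2.26 / -10.94 = 0.2066

20.7%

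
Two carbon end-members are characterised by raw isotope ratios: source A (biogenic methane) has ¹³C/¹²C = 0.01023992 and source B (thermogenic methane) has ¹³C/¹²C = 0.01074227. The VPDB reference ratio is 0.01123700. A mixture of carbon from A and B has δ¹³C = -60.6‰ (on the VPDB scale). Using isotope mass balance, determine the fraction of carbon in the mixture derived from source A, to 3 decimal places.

δ_A = (0.01023992/0.01123700 − 1)×1000 = (0.911268 − 1)×1000 = -88.732‰
δ_B = (0.01074227/0.01123700 − 1)×1000 = (0.955973 − 1)×1000 = -44.027‰
f_A = (δ_mix − δ_B)/(δ_A − δ_B) = (-60.6 − (-44.027))/(-88.732 − (-44.027))
f_A = -16.573 / -44.705 = 0.3707

0.371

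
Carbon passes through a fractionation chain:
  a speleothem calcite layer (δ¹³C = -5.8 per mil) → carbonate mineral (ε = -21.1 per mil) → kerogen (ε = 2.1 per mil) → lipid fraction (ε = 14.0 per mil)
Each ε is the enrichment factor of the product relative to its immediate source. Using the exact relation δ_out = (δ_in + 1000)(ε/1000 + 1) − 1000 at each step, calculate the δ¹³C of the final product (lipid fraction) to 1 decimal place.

step 1: δ = (-5.80 + 1000)·(-21.1/1000 + 1) − 1000 = -26.78 per mil
step 2: δ = (-26.78 + 1000)·(2.1/1000 + 1) − 1000 = -24.73 per mil
step 3: δ = (-24.73 + 1000)·(14.0/1000 + 1) − 1000 = -11.08 per mil

-11.1 per mil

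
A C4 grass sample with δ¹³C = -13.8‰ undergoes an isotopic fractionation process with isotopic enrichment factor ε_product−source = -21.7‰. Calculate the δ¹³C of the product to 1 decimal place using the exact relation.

-35.2‰

To first order, δ_product ≈ δ_source + ε = -35.5‰.
Exactly, δ_product = (δ_source + 1000)·(ε/1000 + 1) − 1000.
δ_product = (-13.8 + 1000) × (-21.7/1000 + 1) − 1000
δ_product = -35.20‰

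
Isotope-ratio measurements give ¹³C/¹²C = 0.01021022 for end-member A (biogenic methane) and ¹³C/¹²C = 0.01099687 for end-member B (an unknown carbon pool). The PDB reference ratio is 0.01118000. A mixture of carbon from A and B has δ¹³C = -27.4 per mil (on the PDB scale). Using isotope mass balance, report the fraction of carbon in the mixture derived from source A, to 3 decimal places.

0.157

δ_A = (0.01021022/0.01118000 − 1)×1000 = (0.913258 − 1)×1000 = -86.742 per mil
δ_B = (0.01099687/0.01118000 − 1)×1000 = (0.983620 − 1)×1000 = -16.380 per mil
f_A = (δ_mix − δ_B)/(δ_A − δ_B) = (-27.4 − (-16.380))/(-86.742 − (-16.380))
f_A = -11.020 / -70.362 = 0.1566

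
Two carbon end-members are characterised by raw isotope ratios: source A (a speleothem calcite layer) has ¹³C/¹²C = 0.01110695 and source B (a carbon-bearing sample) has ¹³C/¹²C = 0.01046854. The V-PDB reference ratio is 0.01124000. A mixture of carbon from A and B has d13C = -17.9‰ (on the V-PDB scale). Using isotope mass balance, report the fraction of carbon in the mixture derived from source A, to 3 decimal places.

δ_A = (0.01110695/0.01124000 − 1)×1000 = (0.988163 − 1)×1000 = -11.837‰
δ_B = (0.01046854/0.01124000 − 1)×1000 = (0.931365 − 1)×1000 = -68.635‰
f_A = (δ_mix − δ_B)/(δ_A − δ_B) = (-17.9 − (-68.635))/(-11.837 − (-68.635))
f_A = 50.735 / 56.798 = 0.8933

0.893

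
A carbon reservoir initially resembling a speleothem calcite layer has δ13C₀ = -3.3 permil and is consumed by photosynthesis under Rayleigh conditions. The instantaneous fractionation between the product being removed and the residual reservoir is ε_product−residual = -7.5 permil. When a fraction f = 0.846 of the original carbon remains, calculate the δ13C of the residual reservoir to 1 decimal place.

-2.0 permil

Rayleigh residual: δ_res = (δ₀ + 1000)·f^(α−1) − 1000
α = ε/1000 + 1 = 0.99250, so α − 1 = -0.00750
f^(α−1) = 0.846^(-0.00750) = 1.001255
δ_res = (-3.3 + 1000) × 1.001255 − 1000 = 997.951 − 1000 = -2.05 permil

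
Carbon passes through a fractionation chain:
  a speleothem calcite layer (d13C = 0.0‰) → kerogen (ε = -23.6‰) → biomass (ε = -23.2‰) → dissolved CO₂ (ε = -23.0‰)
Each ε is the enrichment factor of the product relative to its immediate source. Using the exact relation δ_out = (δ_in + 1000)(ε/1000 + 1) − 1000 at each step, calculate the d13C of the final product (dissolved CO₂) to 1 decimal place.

-68.2‰

step 1: δ = (-0.00 + 1000)·(-23.6/1000 + 1) − 1000 = -23.60‰
step 2: δ = (-23.60 + 1000)·(-23.2/1000 + 1) − 1000 = -46.25‰
step 3: δ = (-46.25 + 1000)·(-23.0/1000 + 1) − 1000 = -68.19‰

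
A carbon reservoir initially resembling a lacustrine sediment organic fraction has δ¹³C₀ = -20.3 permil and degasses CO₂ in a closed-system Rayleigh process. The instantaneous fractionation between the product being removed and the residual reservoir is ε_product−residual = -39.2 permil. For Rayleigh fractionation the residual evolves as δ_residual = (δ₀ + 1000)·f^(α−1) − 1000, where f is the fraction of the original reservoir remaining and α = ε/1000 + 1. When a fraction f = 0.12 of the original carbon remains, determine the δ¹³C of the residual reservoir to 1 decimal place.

Rayleigh residual: δ_res = (δ₀ + 1000)·f^(α−1) − 1000
α = ε/1000 + 1 = 0.96080, so α − 1 = -0.03920
f^(α−1) = 0.12^(-0.03920) = 1.086666
δ_res = (-20.3 + 1000) × 1.086666 − 1000 = 1064.607 − 1000 = 64.61 permil

64.6 permil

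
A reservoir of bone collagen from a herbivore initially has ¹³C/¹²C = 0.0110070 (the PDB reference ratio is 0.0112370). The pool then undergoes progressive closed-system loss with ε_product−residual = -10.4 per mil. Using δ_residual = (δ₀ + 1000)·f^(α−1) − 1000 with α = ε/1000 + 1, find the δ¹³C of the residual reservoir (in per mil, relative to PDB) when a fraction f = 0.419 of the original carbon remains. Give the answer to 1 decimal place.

-11.6 per mil

δ₀ = (0.0110070/0.0112370 − 1)×1000 = (0.979532 − 1)×1000 = -20.468 per mil
α − 1 = ε/1000 = -0.0104
f^(α−1) = 0.419^(-0.0104) = 1.009088
δ_res = (-20.468 + 1000) × 1.009088 − 1000 = 988.434 − 1000 = -11.57 per mil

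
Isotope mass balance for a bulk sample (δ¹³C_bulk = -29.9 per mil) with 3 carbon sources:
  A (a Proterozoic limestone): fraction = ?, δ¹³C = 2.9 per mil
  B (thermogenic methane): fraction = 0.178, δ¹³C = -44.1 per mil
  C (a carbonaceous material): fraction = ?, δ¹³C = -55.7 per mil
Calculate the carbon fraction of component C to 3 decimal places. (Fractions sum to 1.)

0.417

Let f_C and f_A be the unknown fractions; fractions sum to 1 so f_C + f_A = 0.822.
Mass balance: Σ fᵢ·δᵢ = δ_bulk ⇒ f_C·(-55.7) + f_A·(2.9) = -29.9 − (-7.850) = -22.050
Substitute f_A = 0.822 − f_C:
f_C·(-55.7 − 2.9) = -22.050 − 0.822×(2.9) = -24.434
f_C = -24.434 / -58.6 = 0.4170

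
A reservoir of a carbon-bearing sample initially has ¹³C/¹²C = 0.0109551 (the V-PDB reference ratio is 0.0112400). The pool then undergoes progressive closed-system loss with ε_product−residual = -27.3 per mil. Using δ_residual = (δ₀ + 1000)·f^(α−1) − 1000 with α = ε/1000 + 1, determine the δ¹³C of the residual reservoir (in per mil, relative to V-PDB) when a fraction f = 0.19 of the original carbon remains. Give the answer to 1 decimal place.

19.9 per mil

δ₀ = (0.0109551/0.0112400 − 1)×1000 = (0.974653 − 1)×1000 = -25.347 per mil
α − 1 = ε/1000 = -0.0273
f^(α−1) = 0.19^(-0.0273) = 1.046381
δ_res = (-25.347 + 1000) × 1.046381 − 1000 = 1019.859 − 1000 = 19.86 per mil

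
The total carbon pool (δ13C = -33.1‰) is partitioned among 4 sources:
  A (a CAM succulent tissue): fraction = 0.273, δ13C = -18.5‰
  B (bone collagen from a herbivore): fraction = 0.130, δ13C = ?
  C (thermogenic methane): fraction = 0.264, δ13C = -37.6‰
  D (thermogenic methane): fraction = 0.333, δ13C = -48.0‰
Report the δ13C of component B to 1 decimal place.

Isotope mass balance: δ_bulk = Σ fᵢ·δᵢ.
-33.1 = 0.273×(-18.5) + 0.130×δ_B + 0.264×(-37.6) + 0.333×(-48.0)
0.130·δ_B = -33.1 − (-30.961) = -2.139
δ_B = -2.139 / 0.130 = -16.45‰

-16.5‰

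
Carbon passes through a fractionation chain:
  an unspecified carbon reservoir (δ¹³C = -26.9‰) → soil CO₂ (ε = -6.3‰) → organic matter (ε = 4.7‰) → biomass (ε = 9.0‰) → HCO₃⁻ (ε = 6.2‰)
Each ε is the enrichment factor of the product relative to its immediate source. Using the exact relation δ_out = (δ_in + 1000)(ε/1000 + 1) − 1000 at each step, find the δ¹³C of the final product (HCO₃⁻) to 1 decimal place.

step 1: δ = (-26.90 + 1000)·(-6.3/1000 + 1) − 1000 = -33.03‰
step 2: δ = (-33.03 + 1000)·(4.7/1000 + 1) − 1000 = -28.49‰
step 3: δ = (-28.49 + 1000)·(9.0/1000 + 1) − 1000 = -19.74‰
step 4: δ = (-19.74 + 1000)·(6.2/1000 + 1) − 1000 = -13.66‰

-13.7‰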